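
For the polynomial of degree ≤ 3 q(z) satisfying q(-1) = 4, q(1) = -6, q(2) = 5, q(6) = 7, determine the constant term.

L_0(z) = (z - 1)(z - 2)(z - 6) / [-42] = -(1/42)z^3 + (3/14)z^2 - (10/21)z + 2/7
L_1(z) = (z + 1)(z - 2)(z - 6) / [10] = (1/10)z^3 - (7/10)z^2 + (2/5)z + 6/5
L_2(z) = (z + 1)(z - 1)(z - 6) / [-12] = -(1/12)z^3 + (1/2)z^2 + (1/12)z - 1/2
L_3(z) = (z + 1)(z - 1)(z - 2) / [140] = (1/140)z^3 - (1/70)z^2 - (1/140)z + 1/70
q(z) = 4·L_0 + (-6)·L_1 + 5·L_2 + 7·L_3
Only the constant term is needed; take it from each L_i and combine:
4·(2/7) + (-6)·(6/5) + 5·(-1/2) + 7·(1/70) = -296/35

-296/35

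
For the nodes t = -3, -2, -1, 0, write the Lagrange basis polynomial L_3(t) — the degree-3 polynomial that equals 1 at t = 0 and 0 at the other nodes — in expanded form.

L_3(t) = (1/6)t^3 + t^2 + (11/6)t + 1

L_3(t) = (t + 3)(t + 2)(t + 1) / [(3)·(2)·(1)]
       = (t^3 + 6t^2 + 11t + 6) / (6)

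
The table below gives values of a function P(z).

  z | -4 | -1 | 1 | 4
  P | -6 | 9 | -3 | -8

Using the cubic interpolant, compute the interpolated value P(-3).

97/15

L_0(-3) = (-2)·(-4)·(-7)/[(-3)·(-5)·(-8)] = 7/15
L_1(-3) = (1)·(-4)·(-7)/[(3)·(-2)·(-5)] = 14/15
L_2(-3) = (1)·(-2)·(-7)/[(5)·(2)·(-3)] = -7/15
L_3(-3) = (1)·(-2)·(-4)/[(8)·(5)·(3)] = 1/15
Sum: (-6)·(7/15) + 9·(14/15) + (-3)·(-7/15) + (-8)·(1/15) = 97/15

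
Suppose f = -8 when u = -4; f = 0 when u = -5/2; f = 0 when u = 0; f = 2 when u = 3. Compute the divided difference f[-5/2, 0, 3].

4/33

f[-5/2,0] = (0 - 0) / (0 - (-5/2)) = 0
f[0,3] = (2 - 0) / (3 - 0) = 2/3
f[-5/2,0,3] = (2/3 - 0) / (3 - (-5/2)) = 4/33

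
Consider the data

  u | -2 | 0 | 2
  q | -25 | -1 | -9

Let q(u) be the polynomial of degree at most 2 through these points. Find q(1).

Using Newton's divided-difference form:
q[-2,0] = (-1 - (-25)) / (0 - (-2)) = 12
q[0,2] = (-9 - (-1)) / (2 - 0) = -4
q[-2,0,2] = (-4 - 12) / (2 - (-2)) = -4
q(1) = -25 + 12·(3) + (-4)·(3)·(1) = -1

-1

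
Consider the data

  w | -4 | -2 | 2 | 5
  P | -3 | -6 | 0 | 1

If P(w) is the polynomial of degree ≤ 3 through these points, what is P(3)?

L_0(3) = (5)·(1)·(-2)/[(-2)·(-6)·(-9)] = 5/54
L_1(3) = (7)·(1)·(-2)/[(2)·(-4)·(-7)] = -1/4
L_2(3) = (7)·(5)·(-2)/[(6)·(4)·(-3)] = 35/36
L_3(3) = (7)·(5)·(1)/[(9)·(7)·(3)] = 5/27
Sum: (-3)·(5/54) + (-6)·(-1/4) + 0 + 1·(5/27) = 38/27

38/27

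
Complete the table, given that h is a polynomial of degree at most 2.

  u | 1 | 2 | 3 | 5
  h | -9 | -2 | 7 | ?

31

The 3 known values determine h uniquely (degree ≤ 2).
Evaluate each Lagrange basis at u = 5:
L_0(5) = (3)·(2)/[(-1)·(-2)] = 3
L_1(5) = (4)·(2)/[(1)·(-1)] = -8
L_2(5) = (4)·(3)/[(2)·(1)] = 6
Sum: (-9)·(3) + (-2)·(-8) + 7·(6) = 31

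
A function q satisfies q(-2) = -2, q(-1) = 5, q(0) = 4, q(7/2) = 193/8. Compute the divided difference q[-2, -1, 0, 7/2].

1

q[-2,-1] = (5 - (-2)) / (-1 - (-2)) = 7
q[-1,0] = (4 - 5) / (0 - (-1)) = -1
q[0,7/2] = (193/8 - 4) / (7/2 - 0) = 23/4
q[-2,-1,0] = (-1 - 7) / (0 - (-2)) = -4
q[-1,0,7/2] = (23/4 - (-1)) / (7/2 - (-1)) = 3/2
q[-2,-1,0,7/2] = (3/2 - (-4)) / (7/2 - (-2)) = 1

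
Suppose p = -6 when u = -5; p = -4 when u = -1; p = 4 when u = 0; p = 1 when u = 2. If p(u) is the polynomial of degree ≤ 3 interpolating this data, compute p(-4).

Evaluate each Lagrange basis at u = -4:
L_0(-4) = (-3)·(-4)·(-6)/[(-4)·(-5)·(-7)] = 18/35
L_1(-4) = (1)·(-4)·(-6)/[(4)·(-1)·(-3)] = 2
L_2(-4) = (1)·(-3)·(-6)/[(5)·(1)·(-2)] = -9/5
L_3(-4) = (1)·(-3)·(-4)/[(7)·(3)·(2)] = 2/7
Sum: (-6)·(18/35) + (-4)·(2) + 4·(-9/5) + 1·(2/7) = -18

-18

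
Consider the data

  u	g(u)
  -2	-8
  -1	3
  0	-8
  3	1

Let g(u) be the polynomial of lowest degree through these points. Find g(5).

216

Using Newton's divided-difference form:
g[-2,-1] = (3 - (-8)) / (-1 - (-2)) = 11
g[-1,0] = (-8 - 3) / (0 - (-1)) = -11
g[0,3] = (1 - (-8)) / (3 - 0) = 3
g[-2,-1,0] = (-11 - 11) / (0 - (-2)) = -11
g[-1,0,3] = (3 - (-11)) / (3 - (-1)) = 7/2
g[-2,-1,0,3] = (7/2 - (-11)) / (3 - (-2)) = 29/10
g(5) = -8 + 11·(7) + (-11)·(7)·(6) + (29/10)·(7)·(6)·(5) = 216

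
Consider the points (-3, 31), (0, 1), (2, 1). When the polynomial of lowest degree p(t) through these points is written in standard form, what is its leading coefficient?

2

The leading coefficient equals the top divided difference p[-3,0,2].
p[-3,0] = (1 - 31) / (0 - (-3)) = -10
p[0,2] = (1 - 1) / (2 - 0) = 0
p[-3,0,2] = (0 - (-10)) / (2 - (-3)) = 2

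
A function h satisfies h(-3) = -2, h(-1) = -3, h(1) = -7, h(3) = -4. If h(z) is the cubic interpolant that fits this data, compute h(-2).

Using Newton's divided-difference form:
h[-3,-1] = (-3 - (-2)) / (-1 - (-3)) = -1/2
h[-1,1] = (-7 - (-3)) / (1 - (-1)) = -2
h[1,3] = (-4 - (-7)) / (3 - 1) = 3/2
h[-3,-1,1] = (-2 - (-1/2)) / (1 - (-3)) = -3/8
h[-1,1,3] = (3/2 - (-2)) / (3 - (-1)) = 7/8
h[-3,-1,1,3] = (7/8 - (-3/8)) / (3 - (-3)) = 5/24
h(-2) = -2 + (-1/2)·(1) + (-3/8)·(1)·(-1) + (5/24)·(1)·(-1)·(-3) = -3/2

-3/2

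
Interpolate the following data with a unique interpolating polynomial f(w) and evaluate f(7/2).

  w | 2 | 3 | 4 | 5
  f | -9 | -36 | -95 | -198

-243/4

Evaluate each Lagrange basis at w = 7/2:
L_0(7/2) = (1/2)·(-1/2)·(-3/2)/[(-1)·(-2)·(-3)] = -1/16
L_1(7/2) = (3/2)·(-1/2)·(-3/2)/[(1)·(-1)·(-2)] = 9/16
L_2(7/2) = (3/2)·(1/2)·(-3/2)/[(2)·(1)·(-1)] = 9/16
L_3(7/2) = (3/2)·(1/2)·(-1/2)/[(3)·(2)·(1)] = -1/16
Sum: (-9)·(-1/16) + (-36)·(9/16) + (-95)·(9/16) + (-198)·(-1/16) = -243/4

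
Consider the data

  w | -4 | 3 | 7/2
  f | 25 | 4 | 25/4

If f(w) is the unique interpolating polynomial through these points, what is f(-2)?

9

Using Newton's divided-difference form:
f[-4,3] = (4 - 25) / (3 - (-4)) = -3
f[3,7/2] = (25/4 - 4) / (7/2 - 3) = 9/2
f[-4,3,7/2] = (9/2 - (-3)) / (7/2 - (-4)) = 1
f(-2) = 25 + (-3)·(2) + 1·(2)·(-5) = 9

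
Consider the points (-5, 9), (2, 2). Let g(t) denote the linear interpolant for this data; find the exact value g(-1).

5

L_0(-1) = (-3)/[(-7)] = 3/7
L_1(-1) = (4)/[(7)] = 4/7
Sum: 9·(3/7) + 2·(4/7) = 5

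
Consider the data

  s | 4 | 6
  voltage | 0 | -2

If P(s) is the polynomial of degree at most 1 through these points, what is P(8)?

-4

Evaluate each Lagrange basis at s = 8:
L_0(8) = (2)/[(-2)] = -1
L_1(8) = (4)/[(2)] = 2
Sum: 0 + (-2)·(2) = -4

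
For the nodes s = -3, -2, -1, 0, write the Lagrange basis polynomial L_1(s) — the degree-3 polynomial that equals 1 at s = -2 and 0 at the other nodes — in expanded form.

L_1(s) = (s + 3)(s + 1)s / [(1)·(-1)·(-2)]
       = (s^3 + 4s^2 + 3s) / (2)

L_1(s) = (1/2)s^3 + 2s^2 + (3/2)s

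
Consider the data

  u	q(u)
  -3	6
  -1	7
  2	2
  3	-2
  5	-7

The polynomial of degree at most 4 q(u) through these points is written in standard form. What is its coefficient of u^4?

L_0(u) = (u + 1)(u - 2)(u - 3)(u - 5) / [480] = (1/480)u^4 - (3/160)u^3 + (7/160)u^2 + (1/480)u - 1/16
L_1(u) = (u + 3)(u - 2)(u - 3)(u - 5) / [-144] = -(1/144)u^4 + (7/144)u^3 - (1/144)u^2 - (7/16)u + 5/8
L_2(u) = (u + 3)(u + 1)(u - 3)(u - 5) / [45] = (1/45)u^4 - (4/45)u^3 - (14/45)u^2 + (4/5)u + 1
L_3(u) = (u + 3)(u + 1)(u - 2)(u - 5) / [-48] = -(1/48)u^4 + (1/16)u^3 + (5/16)u^2 - (19/48)u - 5/8
L_4(u) = (u + 3)(u + 1)(u - 2)(u - 3) / [288] = (1/288)u^4 - (1/288)u^3 - (11/288)u^2 + (1/32)u + 1/16
q(u) = 6·L_0 + 7·L_1 + 2·L_2 + (-2)·L_3 + (-7)·L_4
Only the coefficient of u^4 is needed; take it from each L_i and combine:
6·(1/480) + 7·(-1/144) + 2·(1/45) + (-2)·(-1/48) + (-7)·(1/288) = 37/1440

37/1440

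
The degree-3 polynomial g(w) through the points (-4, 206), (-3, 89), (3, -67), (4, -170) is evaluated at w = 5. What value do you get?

L_0(5) = (8)·(2)·(1)/[(-1)·(-7)·(-8)] = -2/7
L_1(5) = (9)·(2)·(1)/[(1)·(-6)·(-7)] = 3/7
L_2(5) = (9)·(8)·(1)/[(7)·(6)·(-1)] = -12/7
L_3(5) = (9)·(8)·(2)/[(8)·(7)·(1)] = 18/7
Sum: 206·(-2/7) + 89·(3/7) + (-67)·(-12/7) + (-170)·(18/7) = -343

-343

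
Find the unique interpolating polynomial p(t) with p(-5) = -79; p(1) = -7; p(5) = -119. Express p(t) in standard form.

p(t) = -4t^2 - 4t + 1

Newton's divided differences:
p[-5,1] = (-7 - (-79)) / (1 - (-5)) = 12
p[1,5] = (-119 - (-7)) / (5 - 1) = -28
p[-5,1,5] = (-28 - 12) / (5 - (-5)) = -4
p(t) = -79 + 12·(t + 5) + (-4)·(t + 5)(t - 1)
Expanding: p(t) = -4t^2 - 4t + 1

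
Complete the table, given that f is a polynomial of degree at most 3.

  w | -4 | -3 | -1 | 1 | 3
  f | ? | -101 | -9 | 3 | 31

-207

The 4 known values determine f uniquely (degree ≤ 3).
L_0(-4) = (-3)·(-5)·(-7)/[(-2)·(-4)·(-6)] = 35/16
L_1(-4) = (-1)·(-5)·(-7)/[(2)·(-2)·(-4)] = -35/16
L_2(-4) = (-1)·(-3)·(-7)/[(4)·(2)·(-2)] = 21/16
L_3(-4) = (-1)·(-3)·(-5)/[(6)·(4)·(2)] = -5/16
Sum: (-101)·(35/16) + (-9)·(-35/16) + 3·(21/16) + 31·(-5/16) = -207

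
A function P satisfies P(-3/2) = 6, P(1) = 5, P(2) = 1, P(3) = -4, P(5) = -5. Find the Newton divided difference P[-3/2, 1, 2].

P[-3/2,1] = (5 - 6) / (1 - (-3/2)) = -2/5
P[1,2] = (1 - 5) / (2 - 1) = -4
P[-3/2,1,2] = (-4 - (-2/5)) / (2 - (-3/2)) = -36/35

-36/35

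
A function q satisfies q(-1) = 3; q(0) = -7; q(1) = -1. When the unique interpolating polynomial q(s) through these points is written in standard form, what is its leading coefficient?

8

The leading coefficient equals the top divided difference q[-1,0,1].
q[-1,0] = (-7 - 3) / (0 - (-1)) = -10
q[0,1] = (-1 - (-7)) / (1 - 0) = 6
q[-1,0,1] = (6 - (-10)) / (1 - (-1)) = 8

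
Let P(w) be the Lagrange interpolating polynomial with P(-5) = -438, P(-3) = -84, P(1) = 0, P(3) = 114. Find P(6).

L_0(6) = (9)·(5)·(3)/[(-2)·(-6)·(-8)] = -45/32
L_1(6) = (11)·(5)·(3)/[(2)·(-4)·(-6)] = 55/16
L_2(6) = (11)·(9)·(3)/[(6)·(4)·(-2)] = -99/16
L_3(6) = (11)·(9)·(5)/[(8)·(6)·(2)] = 165/32
Sum: (-438)·(-45/32) + (-84)·(55/16) + 0 + 114·(165/32) = 915

915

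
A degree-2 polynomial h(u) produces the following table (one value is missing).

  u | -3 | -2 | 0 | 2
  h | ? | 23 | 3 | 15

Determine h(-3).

The 3 known values determine h uniquely (degree ≤ 2).
L_0(-3) = (-3)·(-5)/[(-2)·(-4)] = 15/8
L_1(-3) = (-1)·(-5)/[(2)·(-2)] = -5/4
L_2(-3) = (-1)·(-3)/[(4)·(2)] = 3/8
Sum: 23·(15/8) + 3·(-5/4) + 15·(3/8) = 45

45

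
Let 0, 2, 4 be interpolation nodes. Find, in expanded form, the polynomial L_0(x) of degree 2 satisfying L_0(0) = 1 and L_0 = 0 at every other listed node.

L_0(x) = (x - 2)(x - 4) / [(-2)·(-4)]
       = (x^2 - 6x + 8) / (8)

L_0(x) = (1/8)x^2 - (3/4)x + 1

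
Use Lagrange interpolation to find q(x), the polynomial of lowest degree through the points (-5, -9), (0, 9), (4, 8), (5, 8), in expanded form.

Build the Lagrange basis polynomials:
L_0(x) = x(x - 4)(x - 5) / [-450] = -(1/450)x^3 + (1/50)x^2 - (2/45)x
L_1(x) = (x + 5)(x - 4)(x - 5) / [100] = (1/100)x^3 - (1/25)x^2 - (1/4)x + 1
L_2(x) = (x + 5)x(x - 5) / [-36] = -(1/36)x^3 + (25/36)x
L_3(x) = (x + 5)x(x - 4) / [50] = (1/50)x^3 + (1/50)x^2 - (2/5)x
q(x) = (-9)·L_0 + 9·L_1 + 8·L_2 + 8·L_3
  (-9)·L_0(x) = (1/50)x^3 - (9/50)x^2 + (2/5)x
  9·L_1(x) = (9/100)x^3 - (9/25)x^2 - (9/4)x + 9
  8·L_2(x) = -(2/9)x^3 + (50/9)x
  8·L_3(x) = (4/25)x^3 + (4/25)x^2 - (16/5)x
Adding term by term: (43/900)x^3 - (19/50)x^2 + (91/180)x + 9

q(x) = (43/900)x^3 - (19/50)x^2 + (91/180)x + 9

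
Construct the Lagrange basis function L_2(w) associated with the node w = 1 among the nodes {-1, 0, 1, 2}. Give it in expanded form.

L_2(w) = -(1/2)w^3 + (1/2)w^2 + w

L_2(w) = (w + 1)w(w - 2) / [(2)·(1)·(-1)]
       = (w^3 - w^2 - 2w) / (-2)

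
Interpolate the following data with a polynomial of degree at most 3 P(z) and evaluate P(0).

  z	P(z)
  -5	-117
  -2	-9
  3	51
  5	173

Evaluate each Lagrange basis at z = 0:
L_0(0) = (2)·(-3)·(-5)/[(-3)·(-8)·(-10)] = -1/8
L_1(0) = (5)·(-3)·(-5)/[(3)·(-5)·(-7)] = 5/7
L_2(0) = (5)·(2)·(-5)/[(8)·(5)·(-2)] = 5/8
L_3(0) = (5)·(2)·(-3)/[(10)·(7)·(2)] = -3/14
Sum: (-117)·(-1/8) + (-9)·(5/7) + 51·(5/8) + 173·(-3/14) = 3

3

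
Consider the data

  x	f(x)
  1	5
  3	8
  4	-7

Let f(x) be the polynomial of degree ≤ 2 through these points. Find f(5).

Using Newton's divided-difference form:
f[1,3] = (8 - 5) / (3 - 1) = 3/2
f[3,4] = (-7 - 8) / (4 - 3) = -15
f[1,3,4] = (-15 - 3/2) / (4 - 1) = -11/2
f(5) = 5 + (3/2)·(4) + (-11/2)·(4)·(2) = -33

-33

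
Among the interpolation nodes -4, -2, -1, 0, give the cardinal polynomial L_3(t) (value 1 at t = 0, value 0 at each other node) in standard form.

L_3(t) = (1/8)t^3 + (7/8)t^2 + (7/4)t + 1

L_3(t) = (t + 4)(t + 2)(t + 1) / [(4)·(2)·(1)]
       = (t^3 + 7t^2 + 14t + 8) / (8)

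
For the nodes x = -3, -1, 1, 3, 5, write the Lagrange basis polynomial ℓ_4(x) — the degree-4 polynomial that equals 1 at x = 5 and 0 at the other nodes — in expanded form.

ℓ_4(x) = (1/384)x^4 - (5/192)x^2 + 3/128

ℓ_4(x) = (x + 3)(x + 1)(x - 1)(x - 3) / [(8)·(6)·(4)·(2)]
       = (x^4 - 10x^2 + 9) / (384)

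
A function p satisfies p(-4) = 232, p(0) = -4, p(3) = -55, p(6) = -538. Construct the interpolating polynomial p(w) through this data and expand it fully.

p(w) = -3w^3 + 3w^2 + w - 4

Newton's divided differences:
p[-4,0] = (-4 - 232) / (0 - (-4)) = -59
p[0,3] = (-55 - (-4)) / (3 - 0) = -17
p[3,6] = (-538 - (-55)) / (6 - 3) = -161
p[-4,0,3] = (-17 - (-59)) / (3 - (-4)) = 6
p[0,3,6] = (-161 - (-17)) / (6 - 0) = -24
p[-4,0,3,6] = (-24 - 6) / (6 - (-4)) = -3
p(w) = 232 + (-59)·(w + 4) + 6·(w + 4)w + (-3)·(w + 4)w(w - 3)
Expanding: p(w) = -3w^3 + 3w^2 + w - 4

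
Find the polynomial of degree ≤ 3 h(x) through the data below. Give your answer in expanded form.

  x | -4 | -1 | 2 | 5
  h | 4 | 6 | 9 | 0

Newton's divided differences:
h[-4,-1] = (6 - 4) / (-1 - (-4)) = 2/3
h[-1,2] = (9 - 6) / (2 - (-1)) = 1
h[2,5] = (0 - 9) / (5 - 2) = -3
h[-4,-1,2] = (1 - 2/3) / (2 - (-4)) = 1/18
h[-1,2,5] = (-3 - 1) / (5 - (-1)) = -2/3
h[-4,-1,2,5] = (-2/3 - 1/18) / (5 - (-4)) = -13/162
h(x) = 4 + (2/3)·(x + 4) + (1/18)·(x + 4)(x + 1) + (-13/162)·(x + 4)(x + 1)(x - 2)
Expanding: h(x) = -(13/162)x^3 - (5/27)x^2 + (77/54)x + 610/81

h(x) = -(13/162)x^3 - (5/27)x^2 + (77/54)x + 610/81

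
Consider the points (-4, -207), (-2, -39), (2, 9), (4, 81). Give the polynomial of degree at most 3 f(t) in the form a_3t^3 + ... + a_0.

Build the Lagrange basis polynomials:
L_0(t) = (t + 2)(t - 2)(t - 4) / [-96] = -(1/96)t^3 + (1/24)t^2 + (1/24)t - 1/6
L_1(t) = (t + 4)(t - 2)(t - 4) / [48] = (1/48)t^3 - (1/24)t^2 - (1/3)t + 2/3
L_2(t) = (t + 4)(t + 2)(t - 4) / [-48] = -(1/48)t^3 - (1/24)t^2 + (1/3)t + 2/3
L_3(t) = (t + 4)(t + 2)(t - 2) / [96] = (1/96)t^3 + (1/24)t^2 - (1/24)t - 1/6
f(t) = (-207)·L_0 + (-39)·L_1 + 9·L_2 + 81·L_3
  (-207)·L_0(t) = (69/32)t^3 - (69/8)t^2 - (69/8)t + 69/2
  (-39)·L_1(t) = -(13/16)t^3 + (13/8)t^2 + 13t - 26
  9·L_2(t) = -(3/16)t^3 - (3/8)t^2 + 3t + 6
  81·L_3(t) = (27/32)t^3 + (27/8)t^2 - (27/8)t - 27/2
Adding term by term: 2t^3 - 4t^2 + 4t + 1

f(t) = 2t^3 - 4t^2 + 4t + 1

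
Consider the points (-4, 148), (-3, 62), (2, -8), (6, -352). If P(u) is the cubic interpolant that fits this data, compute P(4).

L_0(4) = (7)·(2)·(-2)/[(-1)·(-6)·(-10)] = 7/15
L_1(4) = (8)·(2)·(-2)/[(1)·(-5)·(-9)] = -32/45
L_2(4) = (8)·(7)·(-2)/[(6)·(5)·(-4)] = 14/15
L_3(4) = (8)·(7)·(2)/[(10)·(9)·(4)] = 14/45
Sum: 148·(7/15) + 62·(-32/45) + (-8)·(14/15) + (-352)·(14/45) = -92

-92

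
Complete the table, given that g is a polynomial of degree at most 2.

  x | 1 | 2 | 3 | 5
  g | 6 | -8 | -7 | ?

The 3 known values determine g uniquely (degree ≤ 2).
L_0(5) = (3)·(2)/[(-1)·(-2)] = 3
L_1(5) = (4)·(2)/[(1)·(-1)] = -8
L_2(5) = (4)·(3)/[(2)·(1)] = 6
Sum: 6·(3) + (-8)·(-8) + (-7)·(6) = 40

40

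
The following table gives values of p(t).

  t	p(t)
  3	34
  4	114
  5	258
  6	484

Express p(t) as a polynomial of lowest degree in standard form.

Newton's divided differences:
p[3,4] = (114 - 34) / (4 - 3) = 80
p[4,5] = (258 - 114) / (5 - 4) = 144
p[5,6] = (484 - 258) / (6 - 5) = 226
p[3,4,5] = (144 - 80) / (5 - 3) = 32
p[4,5,6] = (226 - 144) / (6 - 4) = 41
p[3,4,5,6] = (41 - 32) / (6 - 3) = 3
p(t) = 34 + 80·(t - 3) + 32·(t - 3)(t - 4) + 3·(t - 3)(t - 4)(t - 5)
Expanding: p(t) = 3t^3 - 4t^2 - 3t - 2

p(t) = 3t^3 - 4t^2 - 3t - 2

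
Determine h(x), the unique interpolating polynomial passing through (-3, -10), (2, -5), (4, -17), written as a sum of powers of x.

Newton's divided differences:
h[-3,2] = (-5 - (-10)) / (2 - (-3)) = 1
h[2,4] = (-17 - (-5)) / (4 - 2) = -6
h[-3,2,4] = (-6 - 1) / (4 - (-3)) = -1
h(x) = -10 + 1·(x + 3) + (-1)·(x + 3)(x - 2)
Expanding: h(x) = -x^2 - 1

h(x) = -x^2 - 1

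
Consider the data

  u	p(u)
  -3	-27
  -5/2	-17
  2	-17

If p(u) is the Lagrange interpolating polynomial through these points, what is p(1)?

L_0(1) = (7/2)·(-1)/[(-1/2)·(-5)] = -7/5
L_1(1) = (4)·(-1)/[(1/2)·(-9/2)] = 16/9
L_2(1) = (4)·(7/2)/[(5)·(9/2)] = 28/45
Sum: (-27)·(-7/5) + (-17)·(16/9) + (-17)·(28/45) = -3

-3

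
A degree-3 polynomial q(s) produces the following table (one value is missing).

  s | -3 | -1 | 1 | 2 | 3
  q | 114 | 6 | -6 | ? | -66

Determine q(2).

-21

The 4 known values determine q uniquely (degree ≤ 3).
L_0(2) = (3)·(1)·(-1)/[(-2)·(-4)·(-6)] = 1/16
L_1(2) = (5)·(1)·(-1)/[(2)·(-2)·(-4)] = -5/16
L_2(2) = (5)·(3)·(-1)/[(4)·(2)·(-2)] = 15/16
L_3(2) = (5)·(3)·(1)/[(6)·(4)·(2)] = 5/16
Sum: 114·(1/16) + 6·(-5/16) + (-6)·(15/16) + (-66)·(5/16) = -21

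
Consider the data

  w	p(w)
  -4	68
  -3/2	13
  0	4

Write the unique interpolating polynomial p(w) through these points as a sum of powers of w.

Build the Lagrange basis polynomials:
L_0(w) = (w + 3/2)w / [10] = (1/10)w^2 + (3/20)w
L_1(w) = (w + 4)w / [-15/4] = -(4/15)w^2 - (16/15)w
L_2(w) = (w + 4)(w + 3/2) / [6] = (1/6)w^2 + (11/12)w + 1
p(w) = 68·L_0 + 13·L_1 + 4·L_2
  68·L_0(w) = (34/5)w^2 + (51/5)w
  13·L_1(w) = -(52/15)w^2 - (208/15)w
  4·L_2(w) = (2/3)w^2 + (11/3)w + 4
Adding term by term: 4w^2 + 4

p(w) = 4w^2 + 4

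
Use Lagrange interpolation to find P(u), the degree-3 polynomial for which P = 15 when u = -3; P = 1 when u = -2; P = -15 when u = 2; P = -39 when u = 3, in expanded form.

L_0(u) = (u + 2)(u - 2)(u - 3) / [-30] = -(1/30)u^3 + (1/10)u^2 + (2/15)u - 2/5
L_1(u) = (u + 3)(u - 2)(u - 3) / [20] = (1/20)u^3 - (1/10)u^2 - (9/20)u + 9/10
L_2(u) = (u + 3)(u + 2)(u - 3) / [-20] = -(1/20)u^3 - (1/10)u^2 + (9/20)u + 9/10
L_3(u) = (u + 3)(u + 2)(u - 2) / [30] = (1/30)u^3 + (1/10)u^2 - (2/15)u - 2/5
P(u) = 15·L_0 + 1·L_1 + (-15)·L_2 + (-39)·L_3
  15·L_0(u) = -(1/2)u^3 + (3/2)u^2 + 2u - 6
  1·L_1(u) = (1/20)u^3 - (1/10)u^2 - (9/20)u + 9/10
  (-15)·L_2(u) = (3/4)u^3 + (3/2)u^2 - (27/4)u - 27/2
  (-39)·L_3(u) = -(13/10)u^3 - (39/10)u^2 + (26/5)u + 78/5
Adding term by term: -u^3 - u^2 - 3

P(u) = -u^3 - u^2 - 3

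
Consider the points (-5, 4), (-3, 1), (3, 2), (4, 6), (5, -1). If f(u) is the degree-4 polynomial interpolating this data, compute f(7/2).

6583/1344

Evaluate each Lagrange basis at u = 7/2:
L_0(7/2) = (13/2)·(1/2)·(-1/2)·(-3/2)/[(-2)·(-8)·(-9)·(-10)] = 13/7680
L_1(7/2) = (17/2)·(1/2)·(-1/2)·(-3/2)/[(2)·(-6)·(-7)·(-8)] = -17/3584
L_2(7/2) = (17/2)·(13/2)·(-1/2)·(-3/2)/[(8)·(6)·(-1)·(-2)] = 221/512
L_3(7/2) = (17/2)·(13/2)·(1/2)·(-3/2)/[(9)·(7)·(1)·(-1)] = 221/336
L_4(7/2) = (17/2)·(13/2)·(1/2)·(-1/2)/[(10)·(8)·(2)·(1)] = -221/2560
Sum: 4·(13/7680) + 1·(-17/3584) + 2·(221/512) + 6·(221/336) + (-1)·(-221/2560) = 6583/1344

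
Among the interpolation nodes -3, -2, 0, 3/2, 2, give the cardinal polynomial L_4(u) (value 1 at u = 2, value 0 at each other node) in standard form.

L_4(u) = (1/20)u^4 + (7/40)u^3 - (3/40)u^2 - (9/20)u

L_4(u) = (u + 3)(u + 2)u(u - 3/2) / [(5)·(4)·(2)·(1/2)]
       = (u^4 + (7/2)u^3 - (3/2)u^2 - 9u) / (20)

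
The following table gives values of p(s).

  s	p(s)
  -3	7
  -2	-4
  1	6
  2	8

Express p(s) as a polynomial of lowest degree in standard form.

p(s) = -(47/60)s^3 + (9/20)s^2 + (92/15)s + 1/5

Build the Lagrange basis polynomials:
L_0(s) = (s + 2)(s - 1)(s - 2) / [-20] = -(1/20)s^3 + (1/20)s^2 + (1/5)s - 1/5
L_1(s) = (s + 3)(s - 1)(s - 2) / [12] = (1/12)s^3 - (7/12)s + 1/2
L_2(s) = (s + 3)(s + 2)(s - 2) / [-12] = -(1/12)s^3 - (1/4)s^2 + (1/3)s + 1
L_3(s) = (s + 3)(s + 2)(s - 1) / [20] = (1/20)s^3 + (1/5)s^2 + (1/20)s - 3/10
p(s) = 7·L_0 + (-4)·L_1 + 6·L_2 + 8·L_3
  7·L_0(s) = -(7/20)s^3 + (7/20)s^2 + (7/5)s - 7/5
  (-4)·L_1(s) = -(1/3)s^3 + (7/3)s - 2
  6·L_2(s) = -(1/2)s^3 - (3/2)s^2 + 2s + 6
  8·L_3(s) = (2/5)s^3 + (8/5)s^2 + (2/5)s - 12/5
Adding term by term: -(47/60)s^3 + (9/20)s^2 + (92/15)s + 1/5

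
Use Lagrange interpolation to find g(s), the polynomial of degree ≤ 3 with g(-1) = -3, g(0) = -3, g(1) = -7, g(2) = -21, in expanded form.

Build the Lagrange basis polynomials:
L_0(s) = s(s - 1)(s - 2) / [-6] = -(1/6)s^3 + (1/2)s^2 - (1/3)s
L_1(s) = (s + 1)(s - 1)(s - 2) / [2] = (1/2)s^3 - s^2 - (1/2)s + 1
L_2(s) = (s + 1)s(s - 2) / [-2] = -(1/2)s^3 + (1/2)s^2 + s
L_3(s) = (s + 1)s(s - 1) / [6] = (1/6)s^3 - (1/6)s
g(s) = (-3)·L_0 + (-3)·L_1 + (-7)·L_2 + (-21)·L_3
  (-3)·L_0(s) = (1/2)s^3 - (3/2)s^2 + s
  (-3)·L_1(s) = -(3/2)s^3 + 3s^2 + (3/2)s - 3
  (-7)·L_2(s) = (7/2)s^3 - (7/2)s^2 - 7s
  (-21)·L_3(s) = -(7/2)s^3 + (7/2)s
Adding term by term: -s^3 - 2s^2 - s - 3

g(s) = -s^3 - 2s^2 - s - 3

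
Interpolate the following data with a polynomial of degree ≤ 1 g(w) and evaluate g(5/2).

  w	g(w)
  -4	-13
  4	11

L_0(5/2) = (-3/2)/[(-8)] = 3/16
L_1(5/2) = (13/2)/[(8)] = 13/16
Sum: (-13)·(3/16) + 11·(13/16) = 13/2

13/2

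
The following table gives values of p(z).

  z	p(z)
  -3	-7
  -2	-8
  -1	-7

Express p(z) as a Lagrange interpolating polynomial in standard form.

L_0(z) = (z + 2)(z + 1) / [2] = (1/2)z^2 + (3/2)z + 1
L_1(z) = (z + 3)(z + 1) / [-1] = -z^2 - 4z - 3
L_2(z) = (z + 3)(z + 2) / [2] = (1/2)z^2 + (5/2)z + 3
p(z) = (-7)·L_0 + (-8)·L_1 + (-7)·L_2
  (-7)·L_0(z) = -(7/2)z^2 - (21/2)z - 7
  (-8)·L_1(z) = 8z^2 + 32z + 24
  (-7)·L_2(z) = -(7/2)z^2 - (35/2)z - 21
Adding term by term: z^2 + 4z - 4

p(z) = z^2 + 4z - 4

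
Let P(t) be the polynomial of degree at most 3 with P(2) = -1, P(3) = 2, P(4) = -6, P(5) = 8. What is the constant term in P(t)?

Build the Lagrange basis polynomials:
L_0(t) = (t - 3)(t - 4)(t - 5) / [-6] = -(1/6)t^3 + 2t^2 - (47/6)t + 10
L_1(t) = (t - 2)(t - 4)(t - 5) / [2] = (1/2)t^3 - (11/2)t^2 + 19t - 20
L_2(t) = (t - 2)(t - 3)(t - 5) / [-2] = -(1/2)t^3 + 5t^2 - (31/2)t + 15
L_3(t) = (t - 2)(t - 3)(t - 4) / [6] = (1/6)t^3 - (3/2)t^2 + (13/3)t - 4
P(t) = (-1)·L_0 + 2·L_1 + (-6)·L_2 + 8·L_3
Only the constant term is needed; take it from each L_i and combine:
(-1)·(10) + 2·(-20) + (-6)·(15) + 8·(-4) = -172

-172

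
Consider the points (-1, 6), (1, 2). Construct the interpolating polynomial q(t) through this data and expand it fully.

Build the Lagrange basis polynomials:
L_0(t) = (t - 1) / [-2] = -(1/2)t + 1/2
L_1(t) = (t + 1) / [2] = (1/2)t + 1/2
q(t) = 6·L_0 + 2·L_1
  6·L_0(t) = -3t + 3
  2·L_1(t) = t + 1
Adding term by term: -2t + 4

q(t) = -2t + 4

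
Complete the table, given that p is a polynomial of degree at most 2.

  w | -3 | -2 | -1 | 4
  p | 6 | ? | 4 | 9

The 3 known values determine p uniquely (degree ≤ 2).
L_0(-2) = (-1)·(-6)/[(-2)·(-7)] = 3/7
L_1(-2) = (1)·(-6)/[(2)·(-5)] = 3/5
L_2(-2) = (1)·(-1)/[(7)·(5)] = -1/35
Sum: 6·(3/7) + 4·(3/5) + 9·(-1/35) = 33/7

33/7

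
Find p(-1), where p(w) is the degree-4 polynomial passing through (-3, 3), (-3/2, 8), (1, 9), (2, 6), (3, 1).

Evaluate each Lagrange basis at w = -1:
L_0(-1) = (1/2)·(-2)·(-3)·(-4)/[(-3/2)·(-4)·(-5)·(-6)] = -1/15
L_1(-1) = (2)·(-2)·(-3)·(-4)/[(3/2)·(-5/2)·(-7/2)·(-9/2)] = 256/315
L_2(-1) = (2)·(1/2)·(-3)·(-4)/[(4)·(5/2)·(-1)·(-2)] = 3/5
L_3(-1) = (2)·(1/2)·(-2)·(-4)/[(5)·(7/2)·(1)·(-1)] = -16/35
L_4(-1) = (2)·(1/2)·(-2)·(-3)/[(6)·(9/2)·(2)·(1)] = 1/9
Sum: 3·(-1/15) + 8·(256/315) + 9·(3/5) + 6·(-16/35) + 1·(1/9) = 2857/315

2857/315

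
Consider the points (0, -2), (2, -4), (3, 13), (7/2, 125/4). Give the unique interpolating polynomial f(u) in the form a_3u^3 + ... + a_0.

Newton's divided differences:
f[0,2] = (-4 - (-2)) / (2 - 0) = -1
f[2,3] = (13 - (-4)) / (3 - 2) = 17
f[3,7/2] = (125/4 - 13) / (7/2 - 3) = 73/2
f[0,2,3] = (17 - (-1)) / (3 - 0) = 6
f[2,3,7/2] = (73/2 - 17) / (7/2 - 2) = 13
f[0,2,3,7/2] = (13 - 6) / (7/2 - 0) = 2
f(u) = -2 + (-1)·u + 6·u(u - 2) + 2·u(u - 2)(u - 3)
Expanding: f(u) = 2u^3 - 4u^2 - u - 2

f(u) = 2u^3 - 4u^2 - u - 2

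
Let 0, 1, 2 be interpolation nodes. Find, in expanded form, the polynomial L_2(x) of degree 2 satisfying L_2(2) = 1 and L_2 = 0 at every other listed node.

L_2(x) = x(x - 1) / [(2)·(1)]
       = (x^2 - x) / (2)

L_2(x) = (1/2)x^2 - (1/2)x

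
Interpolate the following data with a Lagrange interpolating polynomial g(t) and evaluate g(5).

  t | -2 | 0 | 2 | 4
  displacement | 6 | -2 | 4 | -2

-141/8

L_0(5) = (5)·(3)·(1)/[(-2)·(-4)·(-6)] = -5/16
L_1(5) = (7)·(3)·(1)/[(2)·(-2)·(-4)] = 21/16
L_2(5) = (7)·(5)·(1)/[(4)·(2)·(-2)] = -35/16
L_3(5) = (7)·(5)·(3)/[(6)·(4)·(2)] = 35/16
Sum: 6·(-5/16) + (-2)·(21/16) + 4·(-35/16) + (-2)·(35/16) = -141/8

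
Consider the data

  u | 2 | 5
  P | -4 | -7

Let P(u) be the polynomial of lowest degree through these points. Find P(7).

-9

Evaluate each Lagrange basis at u = 7:
L_0(7) = (2)/[(-3)] = -2/3
L_1(7) = (5)/[(3)] = 5/3
Sum: (-4)·(-2/3) + (-7)·(5/3) = -9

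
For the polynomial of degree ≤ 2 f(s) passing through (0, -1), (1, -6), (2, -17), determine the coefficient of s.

L_0(s) = (s - 1)(s - 2) / [2] = (1/2)s^2 - (3/2)s + 1
L_1(s) = s(s - 2) / [-1] = -s^2 + 2s
L_2(s) = s(s - 1) / [2] = (1/2)s^2 - (1/2)s
f(s) = (-1)·L_0 + (-6)·L_1 + (-17)·L_2
Only the coefficient of s is needed; take it from each L_i and combine:
(-1)·(-3/2) + (-6)·(2) + (-17)·(-1/2) = -2

-2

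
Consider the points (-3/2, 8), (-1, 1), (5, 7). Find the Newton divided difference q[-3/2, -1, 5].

30/13

q[-3/2,-1] = (1 - 8) / (-1 - (-3/2)) = -14
q[-1,5] = (7 - 1) / (5 - (-1)) = 1
q[-3/2,-1,5] = (1 - (-14)) / (5 - (-3/2)) = 30/13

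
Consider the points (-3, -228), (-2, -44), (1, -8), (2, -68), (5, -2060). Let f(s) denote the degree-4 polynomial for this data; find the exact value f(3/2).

-417/16

L_0(3/2) = (7/2)·(1/2)·(-1/2)·(-7/2)/[(-1)·(-4)·(-5)·(-8)] = 49/2560
L_1(3/2) = (9/2)·(1/2)·(-1/2)·(-7/2)/[(1)·(-3)·(-4)·(-7)] = -3/64
L_2(3/2) = (9/2)·(7/2)·(-1/2)·(-7/2)/[(4)·(3)·(-1)·(-4)] = 147/256
L_3(3/2) = (9/2)·(7/2)·(1/2)·(-7/2)/[(5)·(4)·(1)·(-3)] = 147/320
L_4(3/2) = (9/2)·(7/2)·(1/2)·(-1/2)/[(8)·(7)·(4)·(3)] = -3/512
Sum: (-228)·(49/2560) + (-44)·(-3/64) + (-8)·(147/256) + (-68)·(147/320) + (-2060)·(-3/512) = -417/16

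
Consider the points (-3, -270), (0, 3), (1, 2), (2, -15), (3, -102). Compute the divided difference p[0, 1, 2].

p[0,1] = (2 - 3) / (1 - 0) = -1
p[1,2] = (-15 - 2) / (2 - 1) = -17
p[0,1,2] = (-17 - (-1)) / (2 - 0) = -8

-8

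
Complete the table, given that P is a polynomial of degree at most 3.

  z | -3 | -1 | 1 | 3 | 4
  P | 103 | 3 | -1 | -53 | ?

-142

The 4 known values determine P uniquely (degree ≤ 3).
Evaluate each Lagrange basis at z = 4:
L_0(4) = (5)·(3)·(1)/[(-2)·(-4)·(-6)] = -5/16
L_1(4) = (7)·(3)·(1)/[(2)·(-2)·(-4)] = 21/16
L_2(4) = (7)·(5)·(1)/[(4)·(2)·(-2)] = -35/16
L_3(4) = (7)·(5)·(3)/[(6)·(4)·(2)] = 35/16
Sum: 103·(-5/16) + 3·(21/16) + (-1)·(-35/16) + (-53)·(35/16) = -142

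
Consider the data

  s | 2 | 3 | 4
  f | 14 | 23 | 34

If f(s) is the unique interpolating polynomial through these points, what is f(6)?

62

Using Newton's divided-difference form:
f[2,3] = (23 - 14) / (3 - 2) = 9
f[3,4] = (34 - 23) / (4 - 3) = 11
f[2,3,4] = (11 - 9) / (4 - 2) = 1
f(6) = 14 + 9·(4) + 1·(4)·(3) = 62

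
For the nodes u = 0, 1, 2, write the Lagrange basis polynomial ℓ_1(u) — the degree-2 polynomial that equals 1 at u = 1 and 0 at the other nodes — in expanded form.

ℓ_1(u) = u(u - 2) / [(1)·(-1)]
       = (u^2 - 2u) / (-1)

ℓ_1(u) = -u^2 + 2u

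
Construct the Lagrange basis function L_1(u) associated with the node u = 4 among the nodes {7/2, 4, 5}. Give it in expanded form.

L_1(u) = (u - 7/2)(u - 5) / [(1/2)·(-1)]
       = (u^2 - (17/2)u + 35/2) / (-1/2)

L_1(u) = -2u^2 + 17u - 35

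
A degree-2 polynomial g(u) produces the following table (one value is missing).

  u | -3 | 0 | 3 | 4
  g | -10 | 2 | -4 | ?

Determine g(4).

-10

The 3 known values determine g uniquely (degree ≤ 2).
Evaluate each Lagrange basis at u = 4:
L_0(4) = (4)·(1)/[(-3)·(-6)] = 2/9
L_1(4) = (7)·(1)/[(3)·(-3)] = -7/9
L_2(4) = (7)·(4)/[(6)·(3)] = 14/9
Sum: (-10)·(2/9) + 2·(-7/9) + (-4)·(14/9) = -10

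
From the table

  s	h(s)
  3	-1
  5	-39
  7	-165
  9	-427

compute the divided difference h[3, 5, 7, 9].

h[3,5] = (-39 - (-1)) / (5 - 3) = -19
h[5,7] = (-165 - (-39)) / (7 - 5) = -63
h[7,9] = (-427 - (-165)) / (9 - 7) = -131
h[3,5,7] = (-63 - (-19)) / (7 - 3) = -11
h[5,7,9] = (-131 - (-63)) / (9 - 5) = -17
h[3,5,7,9] = (-17 - (-11)) / (9 - 3) = -1

-1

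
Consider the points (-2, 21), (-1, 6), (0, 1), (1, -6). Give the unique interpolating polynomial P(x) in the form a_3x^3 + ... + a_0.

Newton's divided differences:
P[-2,-1] = (6 - 21) / (-1 - (-2)) = -15
P[-1,0] = (1 - 6) / (0 - (-1)) = -5
P[0,1] = (-6 - 1) / (1 - 0) = -7
P[-2,-1,0] = (-5 - (-15)) / (0 - (-2)) = 5
P[-1,0,1] = (-7 - (-5)) / (1 - (-1)) = -1
P[-2,-1,0,1] = (-1 - 5) / (1 - (-2)) = -2
P(x) = 21 + (-15)·(x + 2) + 5·(x + 2)(x + 1) + (-2)·(x + 2)(x + 1)x
Expanding: P(x) = -2x^3 - x^2 - 4x + 1

P(x) = -2x^3 - x^2 - 4x + 1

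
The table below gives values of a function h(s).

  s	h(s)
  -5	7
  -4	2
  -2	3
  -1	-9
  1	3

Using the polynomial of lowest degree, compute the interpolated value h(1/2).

Using Newton's divided-difference form:
h[-5,-4] = (2 - 7) / (-4 - (-5)) = -5
h[-4,-2] = (3 - 2) / (-2 - (-4)) = 1/2
h[-2,-1] = (-9 - 3) / (-1 - (-2)) = -12
h[-1,1] = (3 - (-9)) / (1 - (-1)) = 6
h[-5,-4,-2] = (1/2 - (-5)) / (-2 - (-5)) = 11/6
h[-4,-2,-1] = (-12 - 1/2) / (-1 - (-4)) = -25/6
h[-2,-1,1] = (6 - (-12)) / (1 - (-2)) = 6
h[-5,-4,-2,-1] = (-25/6 - 11/6) / (-1 - (-5)) = -3/2
h[-4,-2,-1,1] = (6 - (-25/6)) / (1 - (-4)) = 61/30
h[-5,-4,-2,-1,1] = (61/30 - (-3/2)) / (1 - (-5)) = 53/90
h(1/2) = 7 + (-5)·(11/2) + (11/6)·(11/2)·(9/2) + (-3/2)·(11/2)·(9/2)·(5/2) + (53/90)·(11/2)·(9/2)·(5/2)·(3/2) = -425/32

-425/32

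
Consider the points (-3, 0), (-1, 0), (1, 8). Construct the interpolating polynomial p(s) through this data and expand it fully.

p(s) = s^2 + 4s + 3

Newton's divided differences:
p[-3,-1] = (0 - 0) / (-1 - (-3)) = 0
p[-1,1] = (8 - 0) / (1 - (-1)) = 4
p[-3,-1,1] = (4 - 0) / (1 - (-3)) = 1
p(s) = 1·(s + 3)(s + 1)
Expanding: p(s) = s^2 + 4s + 3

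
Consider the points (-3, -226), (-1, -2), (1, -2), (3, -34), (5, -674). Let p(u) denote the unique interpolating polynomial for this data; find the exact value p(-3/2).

Evaluate each Lagrange basis at u = -3/2:
L_0(-3/2) = (-1/2)·(-5/2)·(-9/2)·(-13/2)/[(-2)·(-4)·(-6)·(-8)] = 195/2048
L_1(-3/2) = (3/2)·(-5/2)·(-9/2)·(-13/2)/[(2)·(-2)·(-4)·(-6)] = 585/512
L_2(-3/2) = (3/2)·(-1/2)·(-9/2)·(-13/2)/[(4)·(2)·(-2)·(-4)] = -351/1024
L_3(-3/2) = (3/2)·(-1/2)·(-5/2)·(-13/2)/[(6)·(4)·(2)·(-2)] = 65/512
L_4(-3/2) = (3/2)·(-1/2)·(-5/2)·(-9/2)/[(8)·(6)·(4)·(2)] = -45/2048
Sum: (-226)·(195/2048) + (-2)·(585/512) + (-2)·(-351/1024) + (-34)·(65/512) + (-674)·(-45/2048) = -101/8

-101/8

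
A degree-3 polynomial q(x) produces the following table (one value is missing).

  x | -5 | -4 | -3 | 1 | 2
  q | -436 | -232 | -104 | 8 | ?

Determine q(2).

The 4 known values determine q uniquely (degree ≤ 3).
L_0(2) = (6)·(5)·(1)/[(-1)·(-2)·(-6)] = -5/2
L_1(2) = (7)·(5)·(1)/[(1)·(-1)·(-5)] = 7
L_2(2) = (7)·(6)·(1)/[(2)·(1)·(-4)] = -21/4
L_3(2) = (7)·(6)·(5)/[(6)·(5)·(4)] = 7/4
Sum: (-436)·(-5/2) + (-232)·(7) + (-104)·(-21/4) + 8·(7/4) = 26

26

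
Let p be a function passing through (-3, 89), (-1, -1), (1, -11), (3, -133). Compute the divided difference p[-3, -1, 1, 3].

-4

p[-3,-1] = (-1 - 89) / (-1 - (-3)) = -45
p[-1,1] = (-11 - (-1)) / (1 - (-1)) = -5
p[1,3] = (-133 - (-11)) / (3 - 1) = -61
p[-3,-1,1] = (-5 - (-45)) / (1 - (-3)) = 10
p[-1,1,3] = (-61 - (-5)) / (3 - (-1)) = -14
p[-3,-1,1,3] = (-14 - 10) / (3 - (-3)) = -4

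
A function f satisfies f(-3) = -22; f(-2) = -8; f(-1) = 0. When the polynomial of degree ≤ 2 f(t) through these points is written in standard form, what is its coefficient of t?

L_0(t) = (t + 2)(t + 1) / [2] = (1/2)t^2 + (3/2)t + 1
L_1(t) = (t + 3)(t + 1) / [-1] = -t^2 - 4t - 3
L_2(t) = (t + 3)(t + 2) / [2] = (1/2)t^2 + (5/2)t + 3
f(t) = (-22)·L_0 + (-8)·L_1 + 0·L_2
Only the coefficient of t is needed; take it from each L_i and combine:
(-22)·(3/2) + (-8)·(-4) + 0·(5/2) = -1

-1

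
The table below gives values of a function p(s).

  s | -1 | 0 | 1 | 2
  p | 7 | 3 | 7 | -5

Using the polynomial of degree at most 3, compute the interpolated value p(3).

Evaluate each Lagrange basis at s = 3:
L_0(3) = (3)·(2)·(1)/[(-1)·(-2)·(-3)] = -1
L_1(3) = (4)·(2)·(1)/[(1)·(-1)·(-2)] = 4
L_2(3) = (4)·(3)·(1)/[(2)·(1)·(-1)] = -6
L_3(3) = (4)·(3)·(2)/[(3)·(2)·(1)] = 4
Sum: 7·(-1) + 3·(4) + 7·(-6) + (-5)·(4) = -57

-57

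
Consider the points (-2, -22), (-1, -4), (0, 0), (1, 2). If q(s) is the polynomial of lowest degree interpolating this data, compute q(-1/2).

-1

Evaluate each Lagrange basis at s = -1/2:
L_0(-1/2) = (1/2)·(-1/2)·(-3/2)/[(-1)·(-2)·(-3)] = -1/16
L_1(-1/2) = (3/2)·(-1/2)·(-3/2)/[(1)·(-1)·(-2)] = 9/16
L_2(-1/2) = (3/2)·(1/2)·(-3/2)/[(2)·(1)·(-1)] = 9/16
L_3(-1/2) = (3/2)·(1/2)·(-1/2)/[(3)·(2)·(1)] = -1/16
Sum: (-22)·(-1/16) + (-4)·(9/16) + 0 + 2·(-1/16) = -1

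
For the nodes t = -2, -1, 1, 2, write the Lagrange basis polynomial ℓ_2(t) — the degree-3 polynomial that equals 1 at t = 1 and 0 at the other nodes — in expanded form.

ℓ_2(t) = -(1/6)t^3 - (1/6)t^2 + (2/3)t + 2/3

ℓ_2(t) = (t + 2)(t + 1)(t - 2) / [(3)·(2)·(-1)]
       = (t^3 + t^2 - 4t - 4) / (-6)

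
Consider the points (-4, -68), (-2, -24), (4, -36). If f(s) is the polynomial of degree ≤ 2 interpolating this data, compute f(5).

Evaluate each Lagrange basis at s = 5:
L_0(5) = (7)·(1)/[(-2)·(-8)] = 7/16
L_1(5) = (9)·(1)/[(2)·(-6)] = -3/4
L_2(5) = (9)·(7)/[(8)·(6)] = 21/16
Sum: (-68)·(7/16) + (-24)·(-3/4) + (-36)·(21/16) = -59

-59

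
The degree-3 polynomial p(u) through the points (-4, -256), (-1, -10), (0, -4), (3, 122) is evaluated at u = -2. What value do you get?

Evaluate each Lagrange basis at u = -2:
L_0(-2) = (-1)·(-2)·(-5)/[(-3)·(-4)·(-7)] = 5/42
L_1(-2) = (2)·(-2)·(-5)/[(3)·(-1)·(-4)] = 5/3
L_2(-2) = (2)·(-1)·(-5)/[(4)·(1)·(-3)] = -5/6
L_3(-2) = (2)·(-1)·(-2)/[(7)·(4)·(3)] = 1/21
Sum: (-256)·(5/42) + (-10)·(5/3) + (-4)·(-5/6) + 122·(1/21) = -38

-38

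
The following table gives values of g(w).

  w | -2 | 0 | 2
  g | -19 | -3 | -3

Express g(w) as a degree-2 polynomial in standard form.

Build the Lagrange basis polynomials:
L_0(w) = w(w - 2) / [8] = (1/8)w^2 - (1/4)w
L_1(w) = (w + 2)(w - 2) / [-4] = -(1/4)w^2 + 1
L_2(w) = (w + 2)w / [8] = (1/8)w^2 + (1/4)w
g(w) = (-19)·L_0 + (-3)·L_1 + (-3)·L_2
  (-19)·L_0(w) = -(19/8)w^2 + (19/4)w
  (-3)·L_1(w) = (3/4)w^2 - 3
  (-3)·L_2(w) = -(3/8)w^2 - (3/4)w
Adding term by term: -2w^2 + 4w - 3

g(w) = -2w^2 + 4w - 3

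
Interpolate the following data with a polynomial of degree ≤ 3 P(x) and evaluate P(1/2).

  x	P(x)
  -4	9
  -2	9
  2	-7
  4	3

Using Newton's divided-difference form:
P[-4,-2] = (9 - 9) / (-2 - (-4)) = 0
P[-2,2] = (-7 - 9) / (2 - (-2)) = -4
P[2,4] = (3 - (-7)) / (4 - 2) = 5
P[-4,-2,2] = (-4 - 0) / (2 - (-4)) = -2/3
P[-2,2,4] = (5 - (-4)) / (4 - (-2)) = 3/2
P[-4,-2,2,4] = (3/2 - (-2/3)) / (4 - (-4)) = 13/48
P(1/2) = 9 + 0·(9/2) + (-2/3)·(9/2)·(5/2) + (13/48)·(9/2)·(5/2)·(-3/2) = -393/128

-393/128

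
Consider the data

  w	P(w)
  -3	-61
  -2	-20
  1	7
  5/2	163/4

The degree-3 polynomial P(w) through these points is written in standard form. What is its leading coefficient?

2

Build the Lagrange basis polynomials:
L_0(w) = (w + 2)(w - 1)(w - 5/2) / [-22] = -(1/22)w^3 + (3/44)w^2 + (9/44)w - 5/22
L_1(w) = (w + 3)(w - 1)(w - 5/2) / [27/2] = (2/27)w^3 - (1/27)w^2 - (16/27)w + 5/9
L_2(w) = (w + 3)(w + 2)(w - 5/2) / [-18] = -(1/18)w^3 - (5/36)w^2 + (13/36)w + 5/6
L_3(w) = (w + 3)(w + 2)(w - 1) / [297/8] = (8/297)w^3 + (32/297)w^2 + (8/297)w - 16/99
P(w) = (-61)·L_0 + (-20)·L_1 + 7·L_2 + (163/4)·L_3
Only the coefficient of w^3 is needed; take it from each L_i and combine:
(-61)·(-1/22) + (-20)·(2/27) + 7·(-1/18) + (163/4)·(8/297) = 2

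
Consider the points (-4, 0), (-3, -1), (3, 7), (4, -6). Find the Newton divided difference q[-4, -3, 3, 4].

-25/84

q[-4,-3] = (-1 - 0) / (-3 - (-4)) = -1
q[-3,3] = (7 - (-1)) / (3 - (-3)) = 4/3
q[3,4] = (-6 - 7) / (4 - 3) = -13
q[-4,-3,3] = (4/3 - (-1)) / (3 - (-4)) = 1/3
q[-3,3,4] = (-13 - 4/3) / (4 - (-3)) = -43/21
q[-4,-3,3,4] = (-43/21 - 1/3) / (4 - (-4)) = -25/84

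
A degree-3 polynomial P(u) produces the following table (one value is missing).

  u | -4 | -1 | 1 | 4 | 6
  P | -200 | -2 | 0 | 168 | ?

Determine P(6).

The 4 known values determine P uniquely (degree ≤ 3).
Evaluate each Lagrange basis at u = 6:
L_0(6) = (7)·(5)·(2)/[(-3)·(-5)·(-8)] = -7/12
L_1(6) = (10)·(5)·(2)/[(3)·(-2)·(-5)] = 10/3
L_2(6) = (10)·(7)·(2)/[(5)·(2)·(-3)] = -14/3
L_3(6) = (10)·(7)·(5)/[(8)·(5)·(3)] = 35/12
Sum: (-200)·(-7/12) + (-2)·(10/3) + 0 + 168·(35/12) = 600

600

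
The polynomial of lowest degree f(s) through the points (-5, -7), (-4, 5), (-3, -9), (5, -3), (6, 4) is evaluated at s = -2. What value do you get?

-514/15

L_0(-2) = (2)·(1)·(-7)·(-8)/[(-1)·(-2)·(-10)·(-11)] = 28/55
L_1(-2) = (3)·(1)·(-7)·(-8)/[(1)·(-1)·(-9)·(-10)] = -28/15
L_2(-2) = (3)·(2)·(-7)·(-8)/[(2)·(1)·(-8)·(-9)] = 7/3
L_3(-2) = (3)·(2)·(1)·(-8)/[(10)·(9)·(8)·(-1)] = 1/15
L_4(-2) = (3)·(2)·(1)·(-7)/[(11)·(10)·(9)·(1)] = -7/165
Sum: (-7)·(28/55) + 5·(-28/15) + (-9)·(7/3) + (-3)·(1/15) + 4·(-7/165) = -514/15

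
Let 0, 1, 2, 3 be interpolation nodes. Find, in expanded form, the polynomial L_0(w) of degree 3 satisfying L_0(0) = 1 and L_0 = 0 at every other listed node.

L_0(w) = (w - 1)(w - 2)(w - 3) / [(-1)·(-2)·(-3)]
       = (w^3 - 6w^2 + 11w - 6) / (-6)

L_0(w) = -(1/6)w^3 + w^2 - (11/6)w + 1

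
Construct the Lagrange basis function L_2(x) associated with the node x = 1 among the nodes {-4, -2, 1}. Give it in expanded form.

L_2(x) = (x + 4)(x + 2) / [(5)·(3)]
       = (x^2 + 6x + 8) / (15)

L_2(x) = (1/15)x^2 + (2/5)x + 8/15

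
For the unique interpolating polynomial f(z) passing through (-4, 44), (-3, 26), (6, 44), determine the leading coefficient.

The leading coefficient equals the top divided difference f[-4,-3,6].
f[-4,-3] = (26 - 44) / (-3 - (-4)) = -18
f[-3,6] = (44 - 26) / (6 - (-3)) = 2
f[-4,-3,6] = (2 - (-18)) / (6 - (-4)) = 2

2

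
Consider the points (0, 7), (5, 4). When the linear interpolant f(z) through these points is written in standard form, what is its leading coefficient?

-3/5

The leading coefficient equals the top divided difference f[0,5].
f[0,5] = (4 - 7) / (5 - 0) = -3/5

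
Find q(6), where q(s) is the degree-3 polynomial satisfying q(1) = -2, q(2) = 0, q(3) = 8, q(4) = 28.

Using Newton's divided-difference form:
q[1,2] = (0 - (-2)) / (2 - 1) = 2
q[2,3] = (8 - 0) / (3 - 2) = 8
q[3,4] = (28 - 8) / (4 - 3) = 20
q[1,2,3] = (8 - 2) / (3 - 1) = 3
q[2,3,4] = (20 - 8) / (4 - 2) = 6
q[1,2,3,4] = (6 - 3) / (4 - 1) = 1
q(6) = -2 + 2·(5) + 3·(5)·(4) + 1·(5)·(4)·(3) = 128

128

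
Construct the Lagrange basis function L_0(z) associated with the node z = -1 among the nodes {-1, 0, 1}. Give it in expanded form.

L_0(z) = (1/2)z^2 - (1/2)z

L_0(z) = z(z - 1) / [(-1)·(-2)]
       = (z^2 - z) / (2)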